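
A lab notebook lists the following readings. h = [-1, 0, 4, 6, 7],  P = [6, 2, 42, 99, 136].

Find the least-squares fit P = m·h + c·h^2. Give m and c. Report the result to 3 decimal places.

Compute the Gram sums: Σh·h = 102, Σh·h^2 = 622, Σh^2·h^2 = 3954.
Right-hand side: Σh·P = 1708, Σh^2·P = 10906.
AᵀA·[m, c]ᵀ = AᵀP becomes [[102, 622]; [622, 3954]]·[m, c]ᵀ = [1708, 10906]ᵀ.
Eliminating c: 3954·(row 1) − 622·(row 2) gives 16424·m = 3954·1708 − 622·10906 = -30100, so m = -7525/4106.
Then c = (10906 − 622·(-7525/4106))/3954 = 12509/4106.

m = -1.833, c = 3.047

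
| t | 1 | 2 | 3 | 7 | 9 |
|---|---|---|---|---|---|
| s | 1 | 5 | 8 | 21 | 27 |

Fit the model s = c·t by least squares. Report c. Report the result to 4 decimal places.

Compute the Gram sums: Σt·t = 144.
For Aᵀs: Σt·s = 425.
Hence c = 425 / 144 ≈ 2.95139.

c = 2.9514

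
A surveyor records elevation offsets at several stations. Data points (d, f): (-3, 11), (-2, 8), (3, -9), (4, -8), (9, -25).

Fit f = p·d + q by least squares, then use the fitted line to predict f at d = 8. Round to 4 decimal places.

Forming AᵀA = [[119, 11]; [11, 5]] and Aᵀf = [-333, -23]ᵀ gives AᵀA·[p, q]ᵀ = Aᵀf.
Determinant 119·5 − 11² = 474.
p = ((-333)·5 − 11·(-23))/474 = -706/237; q = (119·(-23) − 11·(-333))/474 = 463/237.
At d = 8: f̂ = (-706/237)·(8) + (463/237)·(1) = -5185/237.

f̂ = -21.8776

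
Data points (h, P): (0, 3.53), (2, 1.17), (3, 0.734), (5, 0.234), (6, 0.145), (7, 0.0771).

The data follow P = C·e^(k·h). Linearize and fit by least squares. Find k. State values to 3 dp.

Taking logs, ln P = k·h + ln C, so regress ln P on h.
XᵀX = [[123.0000, 23.0000]; [23.0000, 6]], rhs = [-37.4006, -4.8371]ᵀ  (here Σh = 23.0000, Σ(h)² = 123.0000, Σln P = -4.8371, Σh·ln P = -37.4006).
Solving (det = 209.0000): k = -0.54139, ln C = 1.26917.

k = -0.541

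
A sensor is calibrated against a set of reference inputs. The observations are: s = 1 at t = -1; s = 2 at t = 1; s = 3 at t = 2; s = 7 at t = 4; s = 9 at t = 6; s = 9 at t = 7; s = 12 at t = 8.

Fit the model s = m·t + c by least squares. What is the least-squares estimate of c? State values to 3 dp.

AᵀA·[m, c]ᵀ = Aᵀs reads: 171·m + 27·c = 248;  27·m + 7·c = 43.
det = 171·7 − 27² = 468.
m = (248·7 − 27·43)/468 = 575/468; c = (171·43 − 27·248)/468 = 73/52.

c = 1.404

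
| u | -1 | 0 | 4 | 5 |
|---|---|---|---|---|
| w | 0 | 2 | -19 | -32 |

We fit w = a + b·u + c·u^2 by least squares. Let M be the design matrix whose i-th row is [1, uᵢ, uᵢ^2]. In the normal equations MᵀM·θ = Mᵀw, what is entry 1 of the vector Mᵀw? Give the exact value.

Entry 1 ↔ basis 1, so (Mᵀw)_{1} = Σᵢ wᵢ = (1)·(0) + (1)·(2) + (1)·(-19) + (1)·(-32) = -49.

-49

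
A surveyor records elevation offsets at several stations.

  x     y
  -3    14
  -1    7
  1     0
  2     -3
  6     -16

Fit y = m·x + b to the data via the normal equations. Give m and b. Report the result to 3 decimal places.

m = -3.326, b = 3.726

Normal-equation sums: Σx·x = 51, Σx = 5, Σ1 = 5.
And Σx·y = -151, Σy = 2.
det = 51·5 − 5² = 230.
m = ((-151)·5 − 5·2)/230 = -153/46; b = (51·2 − 5·(-151))/230 = 857/230.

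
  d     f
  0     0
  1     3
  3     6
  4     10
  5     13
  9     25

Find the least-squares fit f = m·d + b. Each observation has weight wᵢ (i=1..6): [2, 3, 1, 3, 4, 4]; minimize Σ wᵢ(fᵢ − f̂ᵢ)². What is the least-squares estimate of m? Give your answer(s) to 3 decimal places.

Sums needed: Σwᵢ·d·d = 484, Σwᵢ·d = 74, Σwᵢ·1 = 17.
And Σwᵢ·d·f = 1307, Σwᵢ·f = 197.
XᵀWX·[m, b]ᵀ = XᵀWf becomes [[484, 74]; [74, 17]]·[m, b]ᵀ = [1307, 197]ᵀ.
Eliminating b: 17·(row 1) − 74·(row 2) gives 2752·m = 17·1307 − 74·197 = 7641, so m = 7641/2752.
Then b = (197 − 74·(7641/2752))/17 = -685/1376.

m = 2.777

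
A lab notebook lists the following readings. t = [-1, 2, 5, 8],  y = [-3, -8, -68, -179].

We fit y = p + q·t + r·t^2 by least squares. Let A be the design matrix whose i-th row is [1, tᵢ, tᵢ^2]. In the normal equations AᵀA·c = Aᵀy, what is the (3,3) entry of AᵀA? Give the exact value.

4738

Row 3 ↔ basis t^2, column 3 ↔ basis t^2, so (AᵀA)_{3,3} = Σᵢ (t^2)·(t^2) = (1)·(1) + (4)·(4) + (25)·(25) + (64)·(64) = 4738.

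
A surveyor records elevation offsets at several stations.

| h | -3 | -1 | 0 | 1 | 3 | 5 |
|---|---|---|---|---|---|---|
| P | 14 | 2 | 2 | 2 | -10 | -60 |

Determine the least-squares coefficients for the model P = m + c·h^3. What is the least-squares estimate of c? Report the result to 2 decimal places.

c = -0.49

XᵀX·[m, c]ᵀ = XᵀP reads: 6·m + 125·c = -50;  125·m + 17085·c = -8148.
(Σ1 = 6, Σh^3 = 125, Σh^3·h^3 = 17085, ΣP = -50, Σh^3·P = -8148.)
Determinant 6·17085 − 125² = 86885.
m = ((-50)·17085 − 125·(-8148))/86885 = 32850/17377; c = (6·(-8148) − 125·(-50))/86885 = -42638/86885.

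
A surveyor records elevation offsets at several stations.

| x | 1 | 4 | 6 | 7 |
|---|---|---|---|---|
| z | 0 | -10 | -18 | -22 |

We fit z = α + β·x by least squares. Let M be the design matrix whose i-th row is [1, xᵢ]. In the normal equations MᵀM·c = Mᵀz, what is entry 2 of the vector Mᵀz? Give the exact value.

Entry 2 ↔ basis x, so (Mᵀz)_{2} = Σᵢ (x)·zᵢ = (1)·(0) + (4)·(-10) + (6)·(-18) + (7)·(-22) = -302.

-302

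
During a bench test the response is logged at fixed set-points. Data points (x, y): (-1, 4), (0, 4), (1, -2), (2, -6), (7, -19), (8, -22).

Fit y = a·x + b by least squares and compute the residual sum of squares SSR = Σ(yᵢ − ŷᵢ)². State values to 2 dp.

The normal equations are: 119·a + 17·b = -327;  17·a + 6·b = -41.
Determinant 119·6 − 17² = 425.
a = ((-327)·6 − 17·(-41))/425 = -253/85; b = (119·(-41) − 17·(-327))/425 = 8/5.
Residuals: -49/85, 12/5, -53/85, -28/17, 4/17, 18/85; SSR = 158/17.

SSR = 9.29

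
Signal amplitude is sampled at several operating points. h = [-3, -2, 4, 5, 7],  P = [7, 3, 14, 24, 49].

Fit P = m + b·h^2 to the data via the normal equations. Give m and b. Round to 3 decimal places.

Entries of MᵀM: Σ1 = 5, Σh^2 = 103, Σh^2·h^2 = 3379.
And ΣP = 97, Σh^2·P = 3300.
MᵀM·[m, b]ᵀ = MᵀP becomes [[5, 103]; [103, 3379]]·[m, b]ᵀ = [97, 3300]ᵀ.
Δ = 5·3379 − 103² = 6286.
m = (97·3379 − 103·3300)/6286 = -12137/6286; b = (5·3300 − 103·97)/6286 = 6509/6286.

m = -1.931, b = 1.035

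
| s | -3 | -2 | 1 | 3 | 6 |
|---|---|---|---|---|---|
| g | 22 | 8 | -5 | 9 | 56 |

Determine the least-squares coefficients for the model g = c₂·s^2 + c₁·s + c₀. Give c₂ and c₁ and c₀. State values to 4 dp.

c₂ = 2.0527, c₁ = -2.2574, c₀ = -3.9639

Setting ∂/∂c₂ … = 0 gives: 1475·c₂ + 209·c₁ + 59·c₀ = 2322;  209·c₂ + 59·c₁ + 5·c₀ = 276;  59·c₂ + 5·c₁ + 5·c₀ = 90.
Row-reducing yields c₂ = 5575/2716, c₁ = -6131/2716, c₀ = -769/194.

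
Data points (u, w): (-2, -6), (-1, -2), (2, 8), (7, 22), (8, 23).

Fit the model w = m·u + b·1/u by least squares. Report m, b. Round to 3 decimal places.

Entries of XᵀX: Σu·u = 122, Σu·1/u = 5, Σ1/u·1/u = 4817/3136.
Right-hand side: Σu·w = 368, Σ1/u·w = 841/56.
Eliminating b: (4817/3136)·(row 1) − 5·(row 2) gives (254637/1568)·m = (4817/3136)·368 − 5·(841/56) = 192147/392, so m = 256196/84879.
Then b = ((841/56) − 5·(256196/84879))/(4817/3136) = -4088/84879.

m = 3.018, b = -0.048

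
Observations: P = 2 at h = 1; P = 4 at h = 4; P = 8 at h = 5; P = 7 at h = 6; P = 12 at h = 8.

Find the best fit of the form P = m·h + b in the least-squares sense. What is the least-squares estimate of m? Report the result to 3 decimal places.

m = 1.403

The normal system XᵀX·[m, b]ᵀ = XᵀP is [[142, 24]; [24, 5]]·[m, b]ᵀ = [196, 33]ᵀ.
Δ = 142·5 − 24² = 134.
m = (196·5 − 24·33)/134 = 94/67; b = (142·33 − 24·196)/134 = -9/67.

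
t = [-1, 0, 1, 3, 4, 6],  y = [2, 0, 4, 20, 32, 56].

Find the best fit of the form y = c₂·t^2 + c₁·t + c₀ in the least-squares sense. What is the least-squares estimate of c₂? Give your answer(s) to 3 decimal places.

Sums needed: Σt^2·t^2 = 1635, Σt^2·t = 307, Σt^2 = 63, Σt·t = 63, Σt = 13, Σ1 = 6.
Moment sums: Σt^2·y = 2714, Σt·y = 526, Σy = 114.
Normal equations: [[1635, 307, 63]; [307, 63, 13]; [63, 13, 6]]·[c₂, c₁, c₀]ᵀ = [2714, 526, 114]ᵀ.
Solving the 3×3 system (Gaussian elimination) gives c₂ = 719/660, c₁ = 589/220, c₀ = 581/330.

c₂ = 1.089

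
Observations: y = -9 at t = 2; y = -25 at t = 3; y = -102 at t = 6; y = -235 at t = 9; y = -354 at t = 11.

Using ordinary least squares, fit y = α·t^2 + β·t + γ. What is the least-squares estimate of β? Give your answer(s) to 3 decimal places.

Entries of MᵀM: Σt^2·t^2 = 22595, Σt^2·t = 2311, Σt^2 = 251, Σt·t = 251, Σt = 31, Σ1 = 5.
For Mᵀy: Σt^2·y = -65802, Σt·y = -6714, Σy = -725.
Normal equations: [[22595, 2311, 251]; [2311, 251, 31]; [251, 31, 5]]·[α, β, γ]ᵀ = [-65802, -6714, -725]ᵀ.
Inverting the 3×3 Gram matrix, [α, β, γ]ᵀ = [-1883/624, 623/624, 23/78]ᵀ.

β = 0.998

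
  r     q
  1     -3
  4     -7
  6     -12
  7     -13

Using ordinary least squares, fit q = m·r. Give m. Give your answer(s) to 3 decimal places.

m = -1.902

Entries of AᵀA: Σr·r = 102.
Moment sums: Σr·q = -194.
Hence m = -194 / 102 ≈ -1.90196.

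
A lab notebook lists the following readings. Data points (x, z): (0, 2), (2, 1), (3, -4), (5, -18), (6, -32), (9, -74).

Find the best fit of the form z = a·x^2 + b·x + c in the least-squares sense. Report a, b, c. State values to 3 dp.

Forming MᵀM = [[8579, 1105, 155]; [1105, 155, 25]; [155, 25, 6]] and Mᵀz = [-7628, -958, -125]ᵀ gives MᵀM·[a, b, c]ᵀ = Mᵀz.
Solving the 3×3 system (Gaussian elimination) gives a = -1525/1448, b = 6611/7240, c = 465/181.

a = -1.053, b = 0.913, c = 2.569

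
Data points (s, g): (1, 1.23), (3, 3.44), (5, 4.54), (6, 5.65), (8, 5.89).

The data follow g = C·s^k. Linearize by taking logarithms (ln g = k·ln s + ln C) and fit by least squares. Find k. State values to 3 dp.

k = 0.778

Linearized form: ln g = k·ln s + ln C. From the 5 transformed points,
Σln s = 6.5793, Σ(ln s)² = 11.3317, Σln g = 6.4603, Σln s·ln g = 10.5824.
Equations: 11.3317·k + 6.5793·ln C = 10.5824;  6.5793·k + 5·ln C = 6.4603.
Δ = 11.3317·5 − (6.5793)² = 13.3720; k = (10.5824·5 − 6.5793·6.4603)/13.3720 = 0.77832, ln C = (11.3317·6.4603 − 6.5793·10.5824)/13.3720 = 0.26792.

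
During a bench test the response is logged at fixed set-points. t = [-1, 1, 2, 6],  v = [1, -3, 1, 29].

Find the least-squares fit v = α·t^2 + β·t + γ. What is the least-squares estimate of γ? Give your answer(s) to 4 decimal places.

With design matrix X, XᵀX = [[1314, 224, 42]; [224, 42, 8]; [42, 8, 4]] and Xᵀv = [1046, 172, 28]ᵀ.
Solving the 3×3 system (Gaussian elimination) gives α = 1656/1549, β = -2006/1549, γ = -2533/1549.

γ = -1.6352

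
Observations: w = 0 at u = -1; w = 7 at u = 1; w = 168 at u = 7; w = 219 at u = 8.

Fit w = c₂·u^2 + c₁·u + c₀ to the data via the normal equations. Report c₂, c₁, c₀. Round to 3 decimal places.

With design matrix X, XᵀX = [[6499, 855, 115]; [855, 115, 15]; [115, 15, 4]] and Xᵀw = [22255, 2935, 394]ᵀ.
Inverting the 3×3 Gram matrix, [c₂, c₁, c₀]ᵀ = [1625/534, 509/178, 77/267]ᵀ.

c₂ = 3.043, c₁ = 2.860, c₀ = 0.288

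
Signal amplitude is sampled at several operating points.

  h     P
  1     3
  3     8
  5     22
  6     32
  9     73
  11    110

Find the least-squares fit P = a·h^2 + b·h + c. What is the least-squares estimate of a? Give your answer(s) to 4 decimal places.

a = 0.9867

Entries of MᵀM: Σh^2·h^2 = 23205, Σh^2·h = 2429, Σh^2 = 273, Σh·h = 273, Σh = 35, Σ1 = 6.
Moment sums: Σh^2·P = 21000, Σh·P = 2196, ΣP = 248.
So MᵀM·[a, b, c]ᵀ = MᵀP: [[23205, 2429, 273]; [2429, 273, 35]; [273, 35, 6]]·[a, b, c]ᵀ = [21000, 2196, 248]ᵀ.
Row-reducing yields a = 8993/9114, b = -3357/3038, c = 1877/651.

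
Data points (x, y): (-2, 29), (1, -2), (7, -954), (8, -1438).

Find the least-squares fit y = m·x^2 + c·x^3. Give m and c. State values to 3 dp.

Setting ∂/∂m … = 0 gives: 6514·m + 49544·c = -138664;  49544·m + 379858·c = -1063712.
Δ = 6514·379858 − 49544² = 19787076.
m = ((-138664)·379858 − 49544·(-1063712))/19787076 = 2326468/1648923; c = (6514·(-1063712) − 49544·(-138664))/19787076 = -4920896/1648923.

m = 1.411, c = -2.984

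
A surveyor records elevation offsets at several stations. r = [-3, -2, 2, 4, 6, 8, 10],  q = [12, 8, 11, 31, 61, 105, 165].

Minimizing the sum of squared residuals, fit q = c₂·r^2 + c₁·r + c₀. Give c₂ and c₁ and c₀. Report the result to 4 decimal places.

c₂ = 1.5264, c₁ = 0.8526, c₀ = 2.2911

Setting ∂/∂c₂ … = 0 gives: 15761·c₂ + 1765·c₁ + 233·c₀ = 26096;  1765·c₂ + 233·c₁ + 25·c₀ = 2950;  233·c₂ + 25·c₁ + 7·c₀ = 393.
(Σr^2·r^2 = 15761, Σr^2·r = 1765, Σr^2 = 233, Σr·r = 233, Σr = 25, Σ1 = 7, Σr^2·q = 26096, Σr·q = 2950, Σq = 393.)
Solving the 3×3 system (Gaussian elimination) gives c₂ = 62388/40873, c₁ = 69695/81746, c₀ = 26755/11678.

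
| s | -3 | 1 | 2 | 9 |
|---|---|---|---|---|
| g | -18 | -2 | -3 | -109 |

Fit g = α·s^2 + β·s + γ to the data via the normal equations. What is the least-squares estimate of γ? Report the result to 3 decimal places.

γ = -0.755

The normal equations are: 6659·α + 711·β + 95·γ = -9005;  711·α + 95·β + 9·γ = -935;  95·α + 9·β + 4·γ = -132.
(Σs^2·s^2 = 6659, Σs^2·s = 711, Σs^2 = 95, Σs·s = 95, Σs = 9, Σ1 = 4, Σs^2·g = -9005, Σs·g = -935, Σg = -132.)
Inverting the 3×3 Gram matrix, [α, β, γ]ᵀ = [-9349/6296, 109903/81848, -30881/40924]ᵀ.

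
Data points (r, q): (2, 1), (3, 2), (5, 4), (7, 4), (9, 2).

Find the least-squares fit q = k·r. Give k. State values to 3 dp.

k = 0.440

Forming MᵀM = [[168]] and Mᵀq = [74]ᵀ gives MᵀM·[k]ᵀ = Mᵀq.
k = 74/168 = 0.440476.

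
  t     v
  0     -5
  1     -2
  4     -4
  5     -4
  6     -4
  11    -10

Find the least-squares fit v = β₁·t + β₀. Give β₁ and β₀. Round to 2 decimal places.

With design matrix A, AᵀA = [[199, 27]; [27, 6]] and Aᵀv = [-172, -29]ᵀ.
Δ = 199·6 − 27² = 465.
β₁ = ((-172)·6 − 27·(-29))/465 = -83/155; β₀ = (199·(-29) − 27·(-172))/465 = -1127/465.

β₁ = -0.54, β₀ = -2.42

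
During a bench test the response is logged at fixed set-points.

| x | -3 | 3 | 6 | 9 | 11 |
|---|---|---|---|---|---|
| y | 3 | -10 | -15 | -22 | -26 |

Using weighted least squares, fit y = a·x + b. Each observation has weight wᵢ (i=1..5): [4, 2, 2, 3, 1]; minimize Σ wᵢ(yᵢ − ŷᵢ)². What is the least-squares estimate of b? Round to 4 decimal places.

Forming MᵀWM = [[490, 44]; [44, 12]] and MᵀWy = [-1156, -130]ᵀ gives MᵀWM·[a, b]ᵀ = MᵀWy.
Eliminating b: 12·(row 1) − 44·(row 2) gives 3944·a = 12·(-1156) − 44·(-130) = -8152, so a = -1019/493.
Then b = ((-130) − 44·(-1019/493))/12 = -3209/986.

b = -3.2546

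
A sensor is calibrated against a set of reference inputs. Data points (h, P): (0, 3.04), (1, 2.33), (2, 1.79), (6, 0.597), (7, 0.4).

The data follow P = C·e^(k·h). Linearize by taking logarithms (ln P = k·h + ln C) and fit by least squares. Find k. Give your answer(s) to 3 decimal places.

Linearized form: ln P = k·h + ln C. From the 5 transformed points,
XᵀX = [[90.0000, 16.0000]; [16.0000, 5]], rhs = [-7.4988, 1.1078]ᵀ  (here Σh = 16.0000, Σ(h)² = 90.0000, Σln P = 1.1078, Σh·ln P = -7.4988).
Slope k = (n·Σh·ln P − Σh·Σln P)/(n·Σ(h)² − (Σh)²) = (5·-7.4988 − 16.0000·1.1078)/194.0000 = -0.28463; ln C = (Σln P − k·Σh)/n = 1.13239.

k = -0.285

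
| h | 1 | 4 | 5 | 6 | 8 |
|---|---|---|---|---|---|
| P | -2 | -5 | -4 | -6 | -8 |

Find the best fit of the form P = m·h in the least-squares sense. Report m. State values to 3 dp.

Normal-equation sums: Σh·h = 142.
Moment sums: Σh·P = -142.
So AᵀA·[m]ᵀ = AᵀP: [[142]]·[m]ᵀ = [-142]ᵀ.
Hence m = -142 / 142 ≈ -1.

m = -1.000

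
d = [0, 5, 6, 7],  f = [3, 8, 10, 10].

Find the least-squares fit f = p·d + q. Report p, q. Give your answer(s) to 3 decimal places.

p = 1.052, q = 3.017

Entries of XᵀX: Σd·d = 110, Σd = 18, Σ1 = 4.
Moment sums: Σd·f = 170, Σf = 31.
Determinant 110·4 − 18² = 116.
p = (170·4 − 18·31)/116 = 61/58; q = (110·31 − 18·170)/116 = 175/58.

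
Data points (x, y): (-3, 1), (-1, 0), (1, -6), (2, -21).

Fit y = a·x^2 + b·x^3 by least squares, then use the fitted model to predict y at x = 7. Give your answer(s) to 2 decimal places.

Compute the Gram sums: Σx^2·x^2 = 99, Σx^2·x^3 = -211, Σx^3·x^3 = 795.
And Σx^2·y = -81, Σx^3·y = -201.
So AᵀA·[a, b]ᵀ = Aᵀy: [[99, -211]; [-211, 795]]·[a, b]ᵀ = [-81, -201]ᵀ.
Eliminating b: 795·(row 1) − (-211)·(row 2) gives 34184·a = 795·(-81) − (-211)·(-201) = -106806, so a = -53403/17092.
Then b = ((-201) − (-211)·(-53403/17092))/795 = -18495/17092.
At x = 7: ŷ = (-53403/17092)·(49) + (-18495/17092)·(343) = -2240133/4273.

ŷ = -524.25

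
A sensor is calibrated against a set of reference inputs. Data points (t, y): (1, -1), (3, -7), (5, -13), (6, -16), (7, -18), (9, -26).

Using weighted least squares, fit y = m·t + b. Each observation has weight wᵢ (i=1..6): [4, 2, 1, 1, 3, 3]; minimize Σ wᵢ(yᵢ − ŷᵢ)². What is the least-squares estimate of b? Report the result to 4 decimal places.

b = 2.2225

Forming MᵀWM = [[473, 69]; [69, 14]] and MᵀWy = [-1287, -179]ᵀ gives MᵀWM·[m, b]ᵀ = MᵀWy.
Eliminating b: 14·(row 1) − 69·(row 2) gives 1861·m = 14·(-1287) − 69·(-179) = -5667, so m = -5667/1861.
Then b = ((-179) − 69·(-5667/1861))/14 = 4136/1861.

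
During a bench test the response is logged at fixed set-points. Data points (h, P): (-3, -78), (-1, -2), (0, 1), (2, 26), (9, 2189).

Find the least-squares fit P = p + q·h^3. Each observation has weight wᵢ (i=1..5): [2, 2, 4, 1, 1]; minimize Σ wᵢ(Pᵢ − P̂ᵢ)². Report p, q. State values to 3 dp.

p = 1.569, q = 3.000

Setting ∂/∂p … = 0 gives: 10·p + 681·q = 2059;  681·p + 532965·q = 1600205.
Eliminating q: 532965·(row 1) − 681·(row 2) gives 4865889·p = 532965·2059 − 681·1600205 = 7635330, so p = 2545110/1621963.
Then q = (1600205 − 681·(2545110/1621963))/532965 = 14599871/4865889.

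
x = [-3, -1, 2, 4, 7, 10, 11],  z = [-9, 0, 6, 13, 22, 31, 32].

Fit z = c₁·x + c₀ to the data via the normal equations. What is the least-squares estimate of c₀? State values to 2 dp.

Entries of AᵀA: Σx·x = 300, Σx = 30, Σ1 = 7.
For Aᵀz: Σx·z = 907, Σz = 95.
So AᵀA·[c₁, c₀]ᵀ = Aᵀz: [[300, 30]; [30, 7]]·[c₁, c₀]ᵀ = [907, 95]ᵀ.
Eliminating c₀: 7·(row 1) − 30·(row 2) gives 1200·c₁ = 7·907 − 30·95 = 3499, so c₁ = 3499/1200.
Then c₀ = (95 − 30·(3499/1200))/7 = 43/40.

c₀ = 1.08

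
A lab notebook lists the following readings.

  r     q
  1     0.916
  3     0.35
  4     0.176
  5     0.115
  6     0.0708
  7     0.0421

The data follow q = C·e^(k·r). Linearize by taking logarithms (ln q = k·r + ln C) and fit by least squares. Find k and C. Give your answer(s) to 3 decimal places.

With ln qᵢ as the transformed response and rᵢ as the regressor:
XᵀX = [[136.0000, 26.0000]; [26.0000, 6]], rhs = [-59.0617, -10.8533]ᵀ  (here Σr = 26.0000, Σ(r)² = 136.0000, Σln q = -10.8533, Σr·ln q = -59.0617).
Solving (det = 140.0000): k = -0.51561, ln C = 0.42544, so C = exp(0.42544) = 1.53027.

k = -0.516, C = 1.530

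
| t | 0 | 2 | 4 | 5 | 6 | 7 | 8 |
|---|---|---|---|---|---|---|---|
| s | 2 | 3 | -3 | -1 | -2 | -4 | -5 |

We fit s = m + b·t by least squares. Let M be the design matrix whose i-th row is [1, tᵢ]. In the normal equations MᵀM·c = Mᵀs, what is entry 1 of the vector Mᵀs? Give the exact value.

Entry 1 ↔ basis 1, so (Mᵀs)_{1} = Σᵢ sᵢ = (1)·(2) + (1)·(3) + (1)·(-3) + (1)·(-1) + (1)·(-2) + (1)·(-4) + (1)·(-5) = -10.

-10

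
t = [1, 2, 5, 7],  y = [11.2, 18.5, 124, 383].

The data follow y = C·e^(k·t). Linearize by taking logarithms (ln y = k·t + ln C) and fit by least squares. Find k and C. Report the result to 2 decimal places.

k = 0.60, C = 5.95

Linearized form: ln y = k·t + ln C. From the 4 transformed points,
Σt = 15.0000, Σ(t)² = 79.0000, Σln y = 16.1020, Σt·ln y = 73.9891.
Equations: 79.0000·k + 15.0000·ln C = 73.9891;  15.0000·k + 4·ln C = 16.1020.
Slope k = (n·Σt·ln y − Σt·Σln y)/(n·Σ(t)² − (Σt)²) = (4·73.9891 − 15.0000·16.1020)/91.0000 = 0.59809; ln C = (Σln y − k·Σt)/n = 1.78265, so C = exp(1.78265) = 5.94561.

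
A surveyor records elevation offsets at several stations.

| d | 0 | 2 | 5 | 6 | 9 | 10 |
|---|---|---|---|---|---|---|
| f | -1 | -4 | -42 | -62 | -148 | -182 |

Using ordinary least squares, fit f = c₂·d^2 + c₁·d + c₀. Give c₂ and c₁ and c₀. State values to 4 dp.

c₂ = -1.9975, c₁ = 1.7175, c₀ = -0.4310

Forming XᵀX = [[18498, 2078, 246]; [2078, 246, 32]; [246, 32, 6]] and Xᵀf = [-33486, -3742, -439]ᵀ gives XᵀX·[c₂, c₁, c₀]ᵀ = Xᵀf.
Inverting the 3×3 Gram matrix, [c₂, c₁, c₀]ᵀ = [-140665/70422, 40317/23474, -15175/35211]ᵀ.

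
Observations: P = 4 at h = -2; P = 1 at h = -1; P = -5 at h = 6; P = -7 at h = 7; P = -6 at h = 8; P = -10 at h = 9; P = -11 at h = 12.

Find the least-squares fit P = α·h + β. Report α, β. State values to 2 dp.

XᵀX·[α, β]ᵀ = XᵀP reads: 379·α + 39·β = -358;  39·α + 7·β = -34.
Determinant 379·7 − 39² = 1132.
α = ((-358)·7 − 39·(-34))/1132 = -295/283; β = (379·(-34) − 39·(-358))/1132 = 269/283.

α = -1.04, β = 0.95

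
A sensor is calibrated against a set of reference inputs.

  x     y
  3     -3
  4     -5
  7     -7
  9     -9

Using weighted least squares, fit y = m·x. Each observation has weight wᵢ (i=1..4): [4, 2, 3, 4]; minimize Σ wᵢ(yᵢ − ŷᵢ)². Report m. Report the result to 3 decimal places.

m = -1.015

Entries of AᵀWA: Σwᵢ·x·x = 539.
For AᵀWy: Σwᵢ·x·y = -547.
AᵀWA·[m]ᵀ = AᵀWy becomes [[539]]·[m]ᵀ = [-547]ᵀ.
Hence m = -547 / 539 ≈ -1.01484.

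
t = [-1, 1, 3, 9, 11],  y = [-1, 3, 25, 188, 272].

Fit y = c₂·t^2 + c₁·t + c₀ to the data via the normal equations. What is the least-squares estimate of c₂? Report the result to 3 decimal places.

c₂ = 2.017

Compute the Gram sums: Σt^2·t^2 = 21285, Σt^2·t = 2087, Σt^2 = 213, Σt·t = 213, Σt = 23, Σ1 = 5.
For Xᵀy: Σt^2·y = 48367, Σt·y = 4763, Σy = 487.
XᵀX·[c₂, c₁, c₀]ᵀ = Xᵀy becomes [[21285, 2087, 213]; [2087, 213, 23]; [213, 23, 5]]·[c₂, c₁, c₀]ᵀ = [48367, 4763, 487]ᵀ.
Inverting the 3×3 Gram matrix, [c₂, c₁, c₀]ᵀ = [6551/3248, 1097/406, -441/464]ᵀ.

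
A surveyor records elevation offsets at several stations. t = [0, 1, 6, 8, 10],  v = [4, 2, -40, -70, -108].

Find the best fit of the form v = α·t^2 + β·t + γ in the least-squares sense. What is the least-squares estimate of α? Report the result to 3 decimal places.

Forming XᵀX = [[15393, 1729, 201]; [1729, 201, 25]; [201, 25, 5]] and Xᵀv = [-16718, -1878, -212]ᵀ gives XᵀX·[α, β, γ]ᵀ = Xᵀv.
Row-reducing yields α = -9573/9874, β = -7540/4937, γ = 41577/9874.

α = -0.970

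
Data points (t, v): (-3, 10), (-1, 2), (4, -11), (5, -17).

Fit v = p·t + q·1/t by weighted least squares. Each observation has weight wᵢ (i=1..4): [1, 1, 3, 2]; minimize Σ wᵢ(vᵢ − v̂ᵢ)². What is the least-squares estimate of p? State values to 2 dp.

p = -3.18

From the data, Σwᵢ·t·t = 108, Σwᵢ·t·1/t = 7, Σwᵢ·1/t·1/t = 4963/3600.
For AᵀWv: Σwᵢ·t·v = -334, Σwᵢ·1/t·v = -1223/60.
Normal equations: [[108, 7]; [7, 4963/3600]]·[p, q]ᵀ = [-334, -1223/60]ᵀ.
Eliminating q: (4963/3600)·(row 1) − 7·(row 2) gives (9989/100)·p = (4963/3600)·(-334) − 7·(-1223/60) = -571991/1800, so p = -81713/25686.
Then q = ((-1223/60) − 7·(-81713/25686))/(4963/3600) = 13660/9989.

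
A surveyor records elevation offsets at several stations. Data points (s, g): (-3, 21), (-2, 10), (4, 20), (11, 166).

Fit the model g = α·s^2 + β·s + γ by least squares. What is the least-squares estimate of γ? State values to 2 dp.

γ = 1.98

With design matrix X, XᵀX = [[14994, 1360, 150]; [1360, 150, 10]; [150, 10, 4]] and Xᵀg = [20635, 1823, 217]ᵀ.
Solving the 3×3 system (Gaussian elimination) gives α = 8597/5740, β = -44719/28700, γ = 11367/5740.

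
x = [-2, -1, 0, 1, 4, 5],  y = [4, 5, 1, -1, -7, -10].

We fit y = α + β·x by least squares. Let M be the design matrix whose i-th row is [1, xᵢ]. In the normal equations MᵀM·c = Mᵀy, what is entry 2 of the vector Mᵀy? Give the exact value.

Entry 2 ↔ basis x, so (Mᵀy)_{2} = Σᵢ (x)·yᵢ = (-2)·(4) + (-1)·(5) + (0)·(1) + (1)·(-1) + (4)·(-7) + (5)·(-10) = -92.

-92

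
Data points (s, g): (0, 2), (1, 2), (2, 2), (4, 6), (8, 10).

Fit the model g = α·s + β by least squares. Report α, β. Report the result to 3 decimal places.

Normal-equation sums: Σs·s = 85, Σs = 15, Σ1 = 5.
And Σs·g = 110, Σg = 22.
AᵀA·[α, β]ᵀ = Aᵀg becomes [[85, 15]; [15, 5]]·[α, β]ᵀ = [110, 22]ᵀ.
Eliminating β: 5·(row 1) − 15·(row 2) gives 200·α = 5·110 − 15·22 = 220, so α = 11/10.
Then β = (22 − 15·(11/10))/5 = 11/10.

α = 1.100, β = 1.100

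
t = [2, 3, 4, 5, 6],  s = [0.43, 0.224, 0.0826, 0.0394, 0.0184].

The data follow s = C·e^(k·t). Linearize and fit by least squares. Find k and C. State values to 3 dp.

k = -0.804, C = 2.234

Linearized form: ln s = k·t + ln C. From the 5 transformed points,
Over the data: Σt = 20.0000, Σ(t)² = 90.0000, Σln s = -12.0632, Σt·ln s = -56.2936.
Normal system: [[90.0000, 20.0000]; [20.0000, 5]]·[k, ln C]ᵀ = [-56.2936, -12.0632]ᵀ.
Slope k = (n·Σt·ln s − Σt·Σln s)/(n·Σ(t)² − (Σt)²) = (5·-56.2936 − 20.0000·-12.0632)/50.0000 = -0.80407; ln C = (Σln s − k·Σt)/n = 0.80366, so C = exp(0.80366) = 2.23369.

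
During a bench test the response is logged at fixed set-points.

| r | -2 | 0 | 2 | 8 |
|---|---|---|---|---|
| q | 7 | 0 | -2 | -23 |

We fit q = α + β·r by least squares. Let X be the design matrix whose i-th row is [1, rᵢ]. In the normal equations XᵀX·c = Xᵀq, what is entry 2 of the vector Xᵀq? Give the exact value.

Entry 2 ↔ basis r, so (Xᵀq)_{2} = Σᵢ (r)·qᵢ = (-2)·(7) + (0)·(0) + (2)·(-2) + (8)·(-23) = -202.

-202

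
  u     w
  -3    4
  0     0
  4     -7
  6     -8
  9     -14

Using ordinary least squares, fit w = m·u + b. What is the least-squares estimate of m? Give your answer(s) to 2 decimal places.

Forming XᵀX = [[142, 16]; [16, 5]] and Xᵀw = [-214, -25]ᵀ gives XᵀX·[m, b]ᵀ = Xᵀw.
Eliminating b: 5·(row 1) − 16·(row 2) gives 454·m = 5·(-214) − 16·(-25) = -670, so m = -335/227.
Then b = ((-25) − 16·(-335/227))/5 = -63/227.

m = -1.48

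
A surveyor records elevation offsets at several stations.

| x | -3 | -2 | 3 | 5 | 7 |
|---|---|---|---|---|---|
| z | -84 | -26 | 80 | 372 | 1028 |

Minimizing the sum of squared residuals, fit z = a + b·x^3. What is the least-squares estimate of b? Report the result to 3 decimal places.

b = 3.003

Forming AᵀA = [[5, 460]; [460, 134796]] and Aᵀz = [1370, 403740]ᵀ gives AᵀA·[a, b]ᵀ = Aᵀz.
Δ = 5·134796 − 460² = 462380.
a = (1370·134796 − 460·403740)/462380 = -52494/23119; b = (5·403740 − 460·1370)/462380 = 69425/23119.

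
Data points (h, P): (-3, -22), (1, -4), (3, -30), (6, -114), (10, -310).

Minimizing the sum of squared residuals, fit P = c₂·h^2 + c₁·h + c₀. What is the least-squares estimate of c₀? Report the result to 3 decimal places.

Forming XᵀX = [[11459, 1217, 155]; [1217, 155, 17]; [155, 17, 5]] and XᵀP = [-35576, -3812, -480]ᵀ gives XᵀX·[c₂, c₁, c₀]ᵀ = XᵀP.
Inverting the 3×3 Gram matrix, [c₂, c₁, c₀]ᵀ = [-105719/35556, -46975/35556, 1969/2963]ᵀ.

c₀ = 0.665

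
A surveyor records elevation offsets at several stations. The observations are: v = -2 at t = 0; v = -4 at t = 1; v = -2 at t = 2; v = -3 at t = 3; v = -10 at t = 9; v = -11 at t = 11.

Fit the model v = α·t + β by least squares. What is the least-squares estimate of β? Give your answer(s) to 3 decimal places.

β = -1.587

Entries of MᵀM: Σt·t = 216, Σt = 26, Σ1 = 6.
And Σt·v = -228, Σv = -32.
So MᵀM·[α, β]ᵀ = Mᵀv: [[216, 26]; [26, 6]]·[α, β]ᵀ = [-228, -32]ᵀ.
Determinant 216·6 − 26² = 620.
α = ((-228)·6 − 26·(-32))/620 = -134/155; β = (216·(-32) − 26·(-228))/620 = -246/155.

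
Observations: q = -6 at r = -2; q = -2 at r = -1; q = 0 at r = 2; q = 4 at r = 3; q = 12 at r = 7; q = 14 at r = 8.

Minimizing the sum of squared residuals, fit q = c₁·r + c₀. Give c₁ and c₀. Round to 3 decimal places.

Setting ∂/∂c₁ … = 0 gives: 131·c₁ + 17·c₀ = 222;  17·c₁ + 6·c₀ = 22.
det = 131·6 − 17² = 497.
c₁ = (222·6 − 17·22)/497 = 958/497; c₀ = (131·22 − 17·222)/497 = -892/497.

c₁ = 1.928, c₀ = -1.795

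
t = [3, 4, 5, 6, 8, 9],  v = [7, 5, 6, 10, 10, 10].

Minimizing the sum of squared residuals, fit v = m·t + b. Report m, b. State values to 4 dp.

m = 0.7826, b = 3.4348

XᵀX·[m, b]ᵀ = Xᵀv reads: 231·m + 35·b = 301;  35·m + 6·b = 48.
(Σt·t = 231, Σt = 35, Σ1 = 6, Σt·v = 301, Σv = 48.)
Δ = 231·6 − 35² = 161.
m = (301·6 − 35·48)/161 = 18/23; b = (231·48 − 35·301)/161 = 79/23.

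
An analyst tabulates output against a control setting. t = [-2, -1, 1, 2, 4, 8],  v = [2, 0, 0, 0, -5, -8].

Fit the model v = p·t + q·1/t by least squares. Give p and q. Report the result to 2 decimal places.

Sums needed: Σt·t = 90, Σt·1/t = 6, Σ1/t·1/t = 165/64.
Moment sums: Σt·v = -88, Σ1/t·v = -13/4.
Determinant 90·(165/64) − 6² = 6273/32.
p = ((-88)·(165/64) − 6·(-13/4))/(6273/32) = -2212/2091; q = (90·(-13/4) − 6·(-88))/(6273/32) = 2512/2091.

p = -1.06, q = 1.20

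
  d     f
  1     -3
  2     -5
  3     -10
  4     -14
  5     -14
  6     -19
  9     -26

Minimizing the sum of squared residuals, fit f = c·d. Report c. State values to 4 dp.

c = -3.0058

The normal equations are: 172·c = -517.
Hence c = -517 / 172 ≈ -3.00581.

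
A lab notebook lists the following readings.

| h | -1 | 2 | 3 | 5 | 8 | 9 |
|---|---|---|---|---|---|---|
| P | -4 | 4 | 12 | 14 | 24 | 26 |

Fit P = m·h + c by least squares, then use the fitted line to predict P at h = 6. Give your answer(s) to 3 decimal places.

From the data, Σh·h = 184, Σh = 26, Σ1 = 6.
For XᵀP: Σh·P = 544, ΣP = 76.
Normal equations: [[184, 26]; [26, 6]]·[m, c]ᵀ = [544, 76]ᵀ.
Eliminating c: 6·(row 1) − 26·(row 2) gives 428·m = 6·544 − 26·76 = 1288, so m = 322/107.
Then c = (76 − 26·(322/107))/6 = -40/107.
At h = 6: P̂ = (322/107)·(6) + (-40/107)·(1) = 1892/107.

P̂ = 17.682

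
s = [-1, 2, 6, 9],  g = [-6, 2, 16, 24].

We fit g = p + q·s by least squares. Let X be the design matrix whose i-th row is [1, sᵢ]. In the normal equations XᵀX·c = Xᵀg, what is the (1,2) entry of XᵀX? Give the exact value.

16

Row 1 ↔ basis 1, column 2 ↔ basis s, so (XᵀX)_{1,2} = Σᵢ s = (1)·(-1) + (1)·(2) + (1)·(6) + (1)·(9) = 16.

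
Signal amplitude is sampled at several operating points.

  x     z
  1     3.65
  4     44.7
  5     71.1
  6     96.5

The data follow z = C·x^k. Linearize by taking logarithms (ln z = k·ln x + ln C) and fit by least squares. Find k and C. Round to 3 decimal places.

k = 1.831, C = 3.636

Let Y = ln z. Fitting Y = k·ln x + ln C by least squares:
Σln x = 4.7875, Σ(ln x)² = 7.7225, Σln z = 13.9283, Σln x·ln z = 20.3182.
Equations: 7.7225·k + 4.7875·ln C = 20.3182;  4.7875·k + 4·ln C = 13.9283.
Slope k = (n·Σln x·ln z − Σln x·Σln z)/(n·Σ(ln x)² − (Σln x)²) = (4·20.3182 − 4.7875·13.9283)/7.9699 = 1.83075; ln C = (Σln z − k·Σln x)/n = 1.29091, so C = exp(1.29091) = 3.63608.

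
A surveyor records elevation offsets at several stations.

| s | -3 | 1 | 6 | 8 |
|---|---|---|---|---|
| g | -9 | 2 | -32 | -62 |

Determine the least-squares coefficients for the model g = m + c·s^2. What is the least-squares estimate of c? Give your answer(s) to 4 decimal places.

From the data, Σ1 = 4, Σs^2 = 110, Σs^2·s^2 = 5474.
And Σg = -101, Σs^2·g = -5199.
Normal equations: [[4, 110]; [110, 5474]]·[m, c]ᵀ = [-101, -5199]ᵀ.
det = 4·5474 − 110² = 9796.
m = ((-101)·5474 − 110·(-5199))/9796 = 4754/2449; c = (4·(-5199) − 110·(-101))/9796 = -4843/4898.

c = -0.9888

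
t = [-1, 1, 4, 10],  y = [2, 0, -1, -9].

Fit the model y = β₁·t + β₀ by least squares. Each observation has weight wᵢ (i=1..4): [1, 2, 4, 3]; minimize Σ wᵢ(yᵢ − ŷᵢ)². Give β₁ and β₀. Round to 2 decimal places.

β₁ = -1.04, β₀ = 1.98

Normal-equation sums: Σwᵢ·t·t = 367, Σwᵢ·t = 47, Σwᵢ·1 = 10.
Moment sums: Σwᵢ·t·y = -288, Σwᵢ·y = -29.
Determinant 367·10 − 47² = 1461.
β₁ = ((-288)·10 − 47·(-29))/1461 = -1517/1461; β₀ = (367·(-29) − 47·(-288))/1461 = 2893/1461.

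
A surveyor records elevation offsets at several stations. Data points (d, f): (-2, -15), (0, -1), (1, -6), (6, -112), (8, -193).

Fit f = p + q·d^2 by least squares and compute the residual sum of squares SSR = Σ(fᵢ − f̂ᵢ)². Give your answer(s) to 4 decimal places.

Normal-equation sums: Σ1 = 5, Σd^2 = 105, Σd^2·d^2 = 5409.
For Aᵀf: Σf = -327, Σd^2·f = -16450.
det = 5·5409 − 105² = 16020.
p = ((-327)·5409 − 105·(-16450))/16020 = -13831/5340; q = (5·(-16450) − 105·(-327))/16020 = -9583/3204.
Residuals: -7147/16020, 8491/5340, -1678/4005, -9269/5340, 16193/16020; SSR = 111139/16020.

SSR = 6.9375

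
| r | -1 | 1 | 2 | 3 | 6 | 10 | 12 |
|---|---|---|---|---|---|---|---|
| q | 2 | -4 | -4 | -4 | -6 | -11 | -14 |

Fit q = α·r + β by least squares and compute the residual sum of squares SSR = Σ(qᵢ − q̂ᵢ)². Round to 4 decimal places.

SSR = 10.4764

From the data, Σr·r = 295, Σr = 33, Σ1 = 7.
Right-hand side: Σr·q = -340, Σq = -41.
Normal equations: [[295, 33]; [33, 7]]·[α, β]ᵀ = [-340, -41]ᵀ.
det = 295·7 − 33² = 976.
α = ((-340)·7 − 33·(-41))/976 = -1027/976; β = (295·(-41) − 33·(-340))/976 = -875/976.
Residuals: 225/122, -1001/488, -975/976, 13/244, 1181/976, 409/976, -465/976; SSR = 10225/976.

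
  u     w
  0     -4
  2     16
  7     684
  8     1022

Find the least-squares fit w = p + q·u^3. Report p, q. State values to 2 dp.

The normal equations are: 4·p + 863·q = 1718;  863·p + 379857·q = 758004.
(Σ1 = 4, Σu^3 = 863, Σu^3·u^3 = 379857, Σw = 1718, Σu^3·w = 758004.)
Δ = 4·379857 − 863² = 774659.
p = (1718·379857 − 863·758004)/774659 = -1563126/774659; q = (4·758004 − 863·1718)/774659 = 1549382/774659.

p = -2.02, q = 2.00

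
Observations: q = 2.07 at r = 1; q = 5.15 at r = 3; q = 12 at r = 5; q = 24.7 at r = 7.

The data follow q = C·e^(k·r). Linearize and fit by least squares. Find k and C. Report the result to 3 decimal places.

Taking logs, ln q = k·r + ln C, so regress ln q on r.
Over the data: Σr = 16.0000, Σ(r)² = 84.0000, Σln q = 8.0583, Σr·ln q = 40.5167.
Normal system: [[84.0000, 16.0000]; [16.0000, 4]]·[k, ln C]ᵀ = [40.5167, 8.0583]ᵀ.
Solving (det = 80.0000): k = 0.41418, ln C = 0.35783, so C = exp(0.35783) = 1.43022.

k = 0.414, C = 1.430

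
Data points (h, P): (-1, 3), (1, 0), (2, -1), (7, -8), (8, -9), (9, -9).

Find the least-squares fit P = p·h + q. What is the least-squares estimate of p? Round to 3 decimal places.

p = -1.260

Compute the Gram sums: Σh·h = 200, Σh = 26, Σ1 = 6.
For MᵀP: Σh·P = -214, ΣP = -24.
Normal equations: [[200, 26]; [26, 6]]·[p, q]ᵀ = [-214, -24]ᵀ.
Δ = 200·6 − 26² = 524.
p = ((-214)·6 − 26·(-24))/524 = -165/131; q = (200·(-24) − 26·(-214))/524 = 191/131.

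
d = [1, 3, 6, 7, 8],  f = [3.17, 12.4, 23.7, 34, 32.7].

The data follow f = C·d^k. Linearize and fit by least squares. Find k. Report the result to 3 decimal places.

k = 1.146

Let Y = ln f. Fitting Y = k·ln d + ln C by least squares:
Over the data: Σln d = 6.9157, Σ(ln d)² = 12.5280, Σln f = 13.8506, Σln d·ln f = 22.5515.
Normal system: [[12.5280, 6.9157]; [6.9157, 5]]·[k, ln C]ᵀ = [22.5515, 13.8506]ᵀ.
Slope k = (n·Σln d·ln f − Σln d·Σln f)/(n·Σ(ln d)² − (Σln d)²) = (5·22.5515 − 6.9157·13.8506)/14.8127 = 1.14566; ln C = (Σln f − k·Σln d)/n = 1.18551.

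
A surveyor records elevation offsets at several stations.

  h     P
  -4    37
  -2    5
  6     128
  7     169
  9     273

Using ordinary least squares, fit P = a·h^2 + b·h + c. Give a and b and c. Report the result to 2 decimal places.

a = 3.05, b = 2.95, c = -0.54

From the data, Σh^2·h^2 = 10530, Σh^2·h = 1216, Σh^2 = 186, Σh·h = 186, Σh = 16, Σ1 = 5.
For MᵀP: Σh^2·P = 35614, Σh·P = 4250, ΣP = 612.
Normal equations: [[10530, 1216, 186]; [1216, 186, 16]; [186, 16, 5]]·[a, b, c]ᵀ = [35614, 4250, 612]ᵀ.
Inverting the 3×3 Gram matrix, [a, b, c]ᵀ = [386539/126679, 373399/126679, -68618/126679]ᵀ.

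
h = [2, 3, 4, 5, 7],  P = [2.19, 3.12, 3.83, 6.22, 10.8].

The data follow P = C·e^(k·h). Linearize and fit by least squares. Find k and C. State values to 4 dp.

k = 0.3221, C = 1.1523

With ln Pᵢ as the transformed response and hᵢ as the regressor:
AᵀA = [[103.0000, 21.0000]; [21.0000, 5]], rhs = [36.1484, 7.4719]ᵀ  (here Σh = 21.0000, Σ(h)² = 103.0000, Σln P = 7.4719, Σh·ln P = 36.1484).
Slope k = (n·Σh·ln P − Σh·Σln P)/(n·Σ(h)² − (Σh)²) = (5·36.1484 − 21.0000·7.4719)/74.0000 = 0.32205; ln C = (Σln P − k·Σh)/n = 0.14176, so C = exp(0.14176) = 1.15230.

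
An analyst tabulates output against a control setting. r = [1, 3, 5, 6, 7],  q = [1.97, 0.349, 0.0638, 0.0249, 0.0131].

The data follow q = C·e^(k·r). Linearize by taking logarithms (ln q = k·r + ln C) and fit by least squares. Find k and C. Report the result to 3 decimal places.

Let Y = ln q. Fitting Y = k·r + ln C by least squares:
Σr = 22.0000, Σ(r)² = 120.0000, Σln q = -11.1547, Σr·ln q = -68.7434.
Normal system: [[120.0000, 22.0000]; [22.0000, 5]]·[k, ln C]ᵀ = [-68.7434, -11.1547]ᵀ.
Slope k = (n·Σr·ln q − Σr·Σln q)/(n·Σ(r)² − (Σr)²) = (5·-68.7434 − 22.0000·-11.1547)/116.0000 = -0.84753; ln C = (Σln q − k·Σr)/n = 1.49821, so C = exp(1.49821) = 4.47366.

k = -0.848, C = 4.474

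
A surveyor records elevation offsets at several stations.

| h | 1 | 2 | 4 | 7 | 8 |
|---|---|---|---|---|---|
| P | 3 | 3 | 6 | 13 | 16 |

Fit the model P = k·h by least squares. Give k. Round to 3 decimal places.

k = 1.881

The normal system MᵀM·[k]ᵀ = MᵀP is [[134]]·[k]ᵀ = [252]ᵀ.
k = 252/134 = 1.8806.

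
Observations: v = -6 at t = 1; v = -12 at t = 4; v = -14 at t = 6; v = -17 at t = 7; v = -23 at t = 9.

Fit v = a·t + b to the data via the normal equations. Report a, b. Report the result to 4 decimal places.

AᵀA·[a, b]ᵀ = Aᵀv reads: 183·a + 27·b = -464;  27·a + 5·b = -72.
Determinant 183·5 − 27² = 186.
a = ((-464)·5 − 27·(-72))/186 = -188/93; b = (183·(-72) − 27·(-464))/186 = -108/31.

a = -2.0215, b = -3.4839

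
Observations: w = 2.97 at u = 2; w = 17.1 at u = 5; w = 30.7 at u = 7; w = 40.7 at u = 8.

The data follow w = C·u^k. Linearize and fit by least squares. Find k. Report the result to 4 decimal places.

Taking logs, ln w = k·ln u + ln C, so regress ln w on ln u.
Σln u = 6.3279, Σ(ln u)² = 11.1814, Σln w = 11.0581, Σln u·ln w = 19.6940.
Equations: 11.1814·k + 6.3279·ln C = 19.6940;  6.3279·k + 4·ln C = 11.0581.
Solving (det = 4.6828): k = 1.87945, ln C = -0.20873.

k = 1.8795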